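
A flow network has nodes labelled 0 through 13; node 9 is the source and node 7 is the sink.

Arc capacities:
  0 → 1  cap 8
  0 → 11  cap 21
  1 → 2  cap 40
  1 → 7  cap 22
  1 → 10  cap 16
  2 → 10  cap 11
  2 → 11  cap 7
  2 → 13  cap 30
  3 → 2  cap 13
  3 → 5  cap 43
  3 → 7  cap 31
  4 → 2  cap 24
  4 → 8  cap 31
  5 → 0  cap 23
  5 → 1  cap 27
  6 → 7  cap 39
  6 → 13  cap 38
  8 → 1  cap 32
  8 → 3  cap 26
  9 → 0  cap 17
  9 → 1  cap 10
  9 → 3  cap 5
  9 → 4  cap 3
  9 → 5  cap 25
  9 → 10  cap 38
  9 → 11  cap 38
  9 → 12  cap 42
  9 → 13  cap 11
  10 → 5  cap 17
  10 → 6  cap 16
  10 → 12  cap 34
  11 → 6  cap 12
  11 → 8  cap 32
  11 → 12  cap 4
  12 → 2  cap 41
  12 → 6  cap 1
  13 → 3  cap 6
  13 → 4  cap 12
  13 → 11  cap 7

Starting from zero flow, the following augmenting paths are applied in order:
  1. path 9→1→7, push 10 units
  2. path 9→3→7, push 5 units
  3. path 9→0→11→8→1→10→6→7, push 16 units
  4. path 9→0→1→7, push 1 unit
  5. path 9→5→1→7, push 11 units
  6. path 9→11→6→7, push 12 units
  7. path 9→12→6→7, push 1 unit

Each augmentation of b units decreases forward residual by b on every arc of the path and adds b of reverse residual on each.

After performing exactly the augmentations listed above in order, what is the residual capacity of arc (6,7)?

Residual capacity of (6,7): 10

after path 1 (9→1→7, push 10): res(6,7)=39
after path 2 (9→3→7, push 5): res(6,7)=39
after path 3 (9→0→11→8→1→10→6→7, push 16): res(6,7)=23
after path 4 (9→0→1→7, push 1): res(6,7)=23
after path 5 (9→5→1→7, push 11): res(6,7)=23
after path 6 (9→11→6→7, push 12): res(6,7)=11
after path 7 (9→12→6→7, push 1): res(6,7)=10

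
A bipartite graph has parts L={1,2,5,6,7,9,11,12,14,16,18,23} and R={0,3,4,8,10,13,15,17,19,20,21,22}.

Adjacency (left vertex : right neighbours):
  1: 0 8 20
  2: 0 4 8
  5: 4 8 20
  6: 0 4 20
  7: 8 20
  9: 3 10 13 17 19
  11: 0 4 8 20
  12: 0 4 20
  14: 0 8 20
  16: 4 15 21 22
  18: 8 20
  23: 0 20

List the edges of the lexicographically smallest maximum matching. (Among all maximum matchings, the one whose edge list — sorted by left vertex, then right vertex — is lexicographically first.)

|M| = 6 (so the lex-smallest maximum matching has 6 edges)
process left vertices in ascending order; for each, take the smallest-labelled available neighbour that still permits 6 edges overall, or leave it unmatched if none does
lex-smallest matching: {1-0, 2-4, 5-8, 6-20, 9-3, 16-15}

Lex-smallest maximum matching: {(1,0), (2,4), (5,8), (6,20), (9,3), (16,15)}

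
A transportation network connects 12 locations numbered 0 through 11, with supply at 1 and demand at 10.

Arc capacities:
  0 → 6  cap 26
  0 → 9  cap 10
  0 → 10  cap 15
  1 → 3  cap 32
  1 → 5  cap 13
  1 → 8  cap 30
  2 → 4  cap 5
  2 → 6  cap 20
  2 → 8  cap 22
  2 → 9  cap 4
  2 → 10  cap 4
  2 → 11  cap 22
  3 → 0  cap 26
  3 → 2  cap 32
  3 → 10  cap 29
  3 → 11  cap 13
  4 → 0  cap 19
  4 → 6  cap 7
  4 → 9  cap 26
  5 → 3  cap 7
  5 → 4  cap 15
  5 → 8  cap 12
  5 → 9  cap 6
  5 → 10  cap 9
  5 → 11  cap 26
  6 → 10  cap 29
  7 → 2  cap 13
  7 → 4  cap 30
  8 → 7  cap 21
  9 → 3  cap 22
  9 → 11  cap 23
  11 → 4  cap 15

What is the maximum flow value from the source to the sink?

augment #1: 1→3→10 bottleneck 29, total now 29
augment #2: 1→5→10 bottleneck 9, total now 38
augment #3: 1→3→0→10 bottleneck 3, total now 41
augment #4: 1→5→3→0→10 bottleneck 4, total now 45
augment #5: 1→8→7→2→10 bottleneck 4, total now 49
augment #6: 1→8→7→2→6→10 bottleneck 9, total now 58
augment #7: 1→8→7→4→0→10 bottleneck 8, total now 66

Maximum flow value: 66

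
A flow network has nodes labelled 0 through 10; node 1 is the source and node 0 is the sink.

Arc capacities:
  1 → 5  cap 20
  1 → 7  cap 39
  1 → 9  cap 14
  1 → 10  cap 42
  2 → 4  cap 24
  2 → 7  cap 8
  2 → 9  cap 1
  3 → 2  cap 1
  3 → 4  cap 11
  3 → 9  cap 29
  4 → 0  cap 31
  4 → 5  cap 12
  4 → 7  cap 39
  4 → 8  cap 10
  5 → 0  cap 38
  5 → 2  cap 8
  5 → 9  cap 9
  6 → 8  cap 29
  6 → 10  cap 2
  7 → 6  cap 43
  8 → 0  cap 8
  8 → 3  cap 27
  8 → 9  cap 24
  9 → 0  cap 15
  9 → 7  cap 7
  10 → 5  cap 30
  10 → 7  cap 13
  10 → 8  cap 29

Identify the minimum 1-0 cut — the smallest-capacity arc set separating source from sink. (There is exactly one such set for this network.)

augment #1: 1→5→0 push 20
augment #2: 1→9→0 push 14
augment #3: 1→10→5→0 push 18
augment #4: 1→10→8→0 push 8
augment #5: 1→10→5→9→0 push 1
augment #6: 1→10→5→2→4→0 push 8
augment #7: 1→10→8→3→4→0 push 7
augment #8: 1→7→6→8→3→4→0 push 4
augment #9: 1→7→6→8→3→2→4→0 push 1
max flow = 81; residual-reachable set from 1 gives S-side
cut edges (S→T): {(3,2), (3,4), (5,0), (5,2), (8,0), (9,0)} total cap 81

Min-cut arcs: {(3,2), (3,4), (5,0), (5,2), (8,0), (9,0)} (total capacity 81)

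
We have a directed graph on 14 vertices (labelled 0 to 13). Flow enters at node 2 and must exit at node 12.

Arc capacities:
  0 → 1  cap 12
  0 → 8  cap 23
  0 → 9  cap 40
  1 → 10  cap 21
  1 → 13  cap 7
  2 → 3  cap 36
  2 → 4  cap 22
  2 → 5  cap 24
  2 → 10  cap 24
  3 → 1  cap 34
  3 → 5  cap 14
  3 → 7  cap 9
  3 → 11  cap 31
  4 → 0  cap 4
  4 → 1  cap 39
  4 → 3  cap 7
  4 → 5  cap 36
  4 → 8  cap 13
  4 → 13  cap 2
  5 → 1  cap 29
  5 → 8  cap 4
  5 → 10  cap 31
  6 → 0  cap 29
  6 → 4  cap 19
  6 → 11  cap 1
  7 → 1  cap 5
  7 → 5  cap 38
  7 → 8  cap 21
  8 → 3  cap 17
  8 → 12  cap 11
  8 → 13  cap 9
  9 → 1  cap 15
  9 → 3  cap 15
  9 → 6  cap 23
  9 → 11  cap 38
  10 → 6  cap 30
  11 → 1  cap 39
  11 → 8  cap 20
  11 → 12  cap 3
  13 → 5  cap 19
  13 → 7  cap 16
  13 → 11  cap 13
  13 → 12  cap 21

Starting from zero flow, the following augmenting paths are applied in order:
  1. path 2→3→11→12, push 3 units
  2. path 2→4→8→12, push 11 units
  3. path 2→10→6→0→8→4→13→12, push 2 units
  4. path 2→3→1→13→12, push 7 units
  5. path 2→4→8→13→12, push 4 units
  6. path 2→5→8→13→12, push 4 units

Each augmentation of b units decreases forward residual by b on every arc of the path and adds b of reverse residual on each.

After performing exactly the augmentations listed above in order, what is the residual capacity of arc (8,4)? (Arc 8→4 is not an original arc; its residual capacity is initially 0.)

after path 1 (2→3→11→12, push 3): res(8,4)=0
after path 2 (2→4→8→12, push 11): res(8,4)=11
after path 3 (2→10→6→0→8→4→13→12, push 2): res(8,4)=9
after path 4 (2→3→1→13→12, push 7): res(8,4)=9
after path 5 (2→4→8→13→12, push 4): res(8,4)=13
after path 6 (2→5→8→13→12, push 4): res(8,4)=13

Residual capacity of (8,4): 13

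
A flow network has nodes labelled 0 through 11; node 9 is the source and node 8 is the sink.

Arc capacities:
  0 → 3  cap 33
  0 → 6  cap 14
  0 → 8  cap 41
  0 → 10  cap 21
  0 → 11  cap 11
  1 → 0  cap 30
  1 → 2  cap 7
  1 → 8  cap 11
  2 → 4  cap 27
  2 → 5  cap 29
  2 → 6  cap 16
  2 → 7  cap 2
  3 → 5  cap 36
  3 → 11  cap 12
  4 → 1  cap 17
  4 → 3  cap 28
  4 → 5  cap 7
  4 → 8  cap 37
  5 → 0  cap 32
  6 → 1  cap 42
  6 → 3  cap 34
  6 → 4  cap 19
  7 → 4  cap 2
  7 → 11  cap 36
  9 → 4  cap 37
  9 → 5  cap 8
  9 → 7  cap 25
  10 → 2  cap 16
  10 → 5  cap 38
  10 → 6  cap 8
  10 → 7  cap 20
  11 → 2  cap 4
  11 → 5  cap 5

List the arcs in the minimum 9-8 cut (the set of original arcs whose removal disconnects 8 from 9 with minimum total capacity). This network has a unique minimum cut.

Min-cut arcs: {(7,4), (9,4), (9,5), (11,2), (11,5)} (total capacity 56)

augment #1: 9→4→8 push 37
augment #2: 9→5→0→8 push 8
augment #3: 9→7→4→1→8 push 2
augment #4: 9→7→11→5→0→8 push 5
augment #5: 9→7→11→2→4→1→8 push 4
max flow = 56; residual-reachable set from 9 gives S-side
cut edges (S→T): {(7,4), (9,4), (9,5), (11,2), (11,5)} total cap 56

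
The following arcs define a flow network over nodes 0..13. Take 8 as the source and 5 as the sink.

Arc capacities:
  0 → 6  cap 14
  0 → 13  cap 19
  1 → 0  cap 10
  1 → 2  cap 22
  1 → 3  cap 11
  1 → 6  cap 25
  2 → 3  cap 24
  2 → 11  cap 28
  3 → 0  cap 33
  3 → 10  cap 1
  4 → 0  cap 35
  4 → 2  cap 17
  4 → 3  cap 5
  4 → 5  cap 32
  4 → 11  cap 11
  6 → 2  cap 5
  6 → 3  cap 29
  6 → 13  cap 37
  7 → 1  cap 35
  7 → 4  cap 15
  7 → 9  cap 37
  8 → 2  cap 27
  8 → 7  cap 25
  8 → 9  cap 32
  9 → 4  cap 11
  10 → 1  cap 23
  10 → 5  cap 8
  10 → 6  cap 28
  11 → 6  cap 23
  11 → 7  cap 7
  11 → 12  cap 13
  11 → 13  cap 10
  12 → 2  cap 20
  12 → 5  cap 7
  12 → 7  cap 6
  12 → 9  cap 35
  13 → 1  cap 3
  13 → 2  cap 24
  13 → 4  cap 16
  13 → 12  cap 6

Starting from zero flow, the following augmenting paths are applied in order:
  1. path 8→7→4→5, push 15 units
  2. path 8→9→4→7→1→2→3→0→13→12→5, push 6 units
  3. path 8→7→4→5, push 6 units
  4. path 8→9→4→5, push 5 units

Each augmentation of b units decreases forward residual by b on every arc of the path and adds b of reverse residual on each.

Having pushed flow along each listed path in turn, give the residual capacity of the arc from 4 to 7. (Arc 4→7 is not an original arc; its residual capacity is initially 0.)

Residual capacity of (4,7): 15

after path 1 (8→7→4→5, push 15): res(4,7)=15
after path 2 (8→9→4→7→1→2→3→0→13→12→5, push 6): res(4,7)=9
after path 3 (8→7→4→5, push 6): res(4,7)=15
after path 4 (8→9→4→5, push 5): res(4,7)=15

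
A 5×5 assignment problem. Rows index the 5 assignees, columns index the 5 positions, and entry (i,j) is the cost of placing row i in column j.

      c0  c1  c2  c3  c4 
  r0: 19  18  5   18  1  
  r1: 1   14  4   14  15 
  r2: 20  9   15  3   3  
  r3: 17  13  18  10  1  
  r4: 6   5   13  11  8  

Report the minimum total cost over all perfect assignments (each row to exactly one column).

Minimum assignment cost: 15

optimal assignment: row0→col2 (cost 5), row1→col0 (cost 1), row2→col3 (cost 3), row3→col4 (cost 1), row4→col1 (cost 5)
total = 5 + 1 + 3 + 1 + 5 = 15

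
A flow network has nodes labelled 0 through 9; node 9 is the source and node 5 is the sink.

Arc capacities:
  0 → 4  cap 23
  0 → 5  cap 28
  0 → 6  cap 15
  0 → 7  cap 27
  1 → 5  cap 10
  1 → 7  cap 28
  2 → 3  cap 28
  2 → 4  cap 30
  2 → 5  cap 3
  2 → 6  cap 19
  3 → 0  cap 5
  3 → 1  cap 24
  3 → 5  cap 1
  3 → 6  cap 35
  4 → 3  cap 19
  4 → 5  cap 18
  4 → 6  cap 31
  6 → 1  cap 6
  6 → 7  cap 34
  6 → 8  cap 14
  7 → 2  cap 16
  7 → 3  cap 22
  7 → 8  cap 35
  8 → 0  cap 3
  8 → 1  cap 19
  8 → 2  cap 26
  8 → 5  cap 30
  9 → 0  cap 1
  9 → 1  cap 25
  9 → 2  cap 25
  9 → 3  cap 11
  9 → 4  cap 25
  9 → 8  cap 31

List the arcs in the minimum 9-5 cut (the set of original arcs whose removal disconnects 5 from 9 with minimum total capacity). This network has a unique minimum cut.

augment #1: 9→0→5 push 1
augment #2: 9→1→5 push 10
augment #3: 9→2→5 push 3
augment #4: 9→3→5 push 1
augment #5: 9→4→5 push 18
augment #6: 9→8→5 push 30
augment #7: 9→3→0→5 push 5
augment #8: 9→8→0→5 push 1
augment #9: 9→1→7→8→0→5 push 2
max flow = 71; residual-reachable set from 9 gives S-side
cut edges (S→T): {(1,5), (2,5), (3,0), (3,5), (4,5), (8,0), (8,5), (9,0)} total cap 71

Min-cut arcs: {(1,5), (2,5), (3,0), (3,5), (4,5), (8,0), (8,5), (9,0)} (total capacity 71)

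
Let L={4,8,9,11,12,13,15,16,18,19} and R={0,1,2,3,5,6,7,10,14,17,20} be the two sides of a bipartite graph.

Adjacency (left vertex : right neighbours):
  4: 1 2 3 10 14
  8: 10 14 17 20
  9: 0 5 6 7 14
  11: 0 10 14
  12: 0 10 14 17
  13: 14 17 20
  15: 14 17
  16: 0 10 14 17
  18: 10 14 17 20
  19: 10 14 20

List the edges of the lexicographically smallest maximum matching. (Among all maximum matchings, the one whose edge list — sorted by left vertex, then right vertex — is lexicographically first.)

Lex-smallest maximum matching: {(4,1), (8,10), (9,5), (11,0), (12,14), (13,17), (18,20)}

|M| = 7 (so the lex-smallest maximum matching has 7 edges)
process left vertices in ascending order; for each, take the smallest-labelled available neighbour that still permits 7 edges overall, or leave it unmatched if none does
lex-smallest matching: {4-1, 8-10, 9-5, 11-0, 12-14, 13-17, 18-20}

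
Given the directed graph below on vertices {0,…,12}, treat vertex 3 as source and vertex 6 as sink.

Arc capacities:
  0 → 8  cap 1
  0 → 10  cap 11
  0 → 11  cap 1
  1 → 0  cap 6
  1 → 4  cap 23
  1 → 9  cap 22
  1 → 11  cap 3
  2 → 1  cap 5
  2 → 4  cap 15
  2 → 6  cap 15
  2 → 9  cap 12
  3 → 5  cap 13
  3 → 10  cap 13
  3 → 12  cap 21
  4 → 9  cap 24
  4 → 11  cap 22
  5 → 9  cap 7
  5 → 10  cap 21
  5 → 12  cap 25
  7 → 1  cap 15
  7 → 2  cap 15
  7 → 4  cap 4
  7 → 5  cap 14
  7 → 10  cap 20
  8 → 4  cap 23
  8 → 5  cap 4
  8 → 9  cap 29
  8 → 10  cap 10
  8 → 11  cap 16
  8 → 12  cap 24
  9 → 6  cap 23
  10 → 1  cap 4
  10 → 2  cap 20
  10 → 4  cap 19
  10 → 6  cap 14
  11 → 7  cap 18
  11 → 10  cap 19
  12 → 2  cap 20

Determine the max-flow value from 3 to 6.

Maximum flow value: 46

augment #1: 3→10→6 bottleneck 13, total now 13
augment #2: 3→5→9→6 bottleneck 7, total now 20
augment #3: 3→5→10→6 bottleneck 1, total now 21
augment #4: 3→12→2→6 bottleneck 15, total now 36
augment #5: 3→12→2→9→6 bottleneck 5, total now 41
augment #6: 3→5→10→1→9→6 bottleneck 4, total now 45
augment #7: 3→5→10→2→9→6 bottleneck 1, total now 46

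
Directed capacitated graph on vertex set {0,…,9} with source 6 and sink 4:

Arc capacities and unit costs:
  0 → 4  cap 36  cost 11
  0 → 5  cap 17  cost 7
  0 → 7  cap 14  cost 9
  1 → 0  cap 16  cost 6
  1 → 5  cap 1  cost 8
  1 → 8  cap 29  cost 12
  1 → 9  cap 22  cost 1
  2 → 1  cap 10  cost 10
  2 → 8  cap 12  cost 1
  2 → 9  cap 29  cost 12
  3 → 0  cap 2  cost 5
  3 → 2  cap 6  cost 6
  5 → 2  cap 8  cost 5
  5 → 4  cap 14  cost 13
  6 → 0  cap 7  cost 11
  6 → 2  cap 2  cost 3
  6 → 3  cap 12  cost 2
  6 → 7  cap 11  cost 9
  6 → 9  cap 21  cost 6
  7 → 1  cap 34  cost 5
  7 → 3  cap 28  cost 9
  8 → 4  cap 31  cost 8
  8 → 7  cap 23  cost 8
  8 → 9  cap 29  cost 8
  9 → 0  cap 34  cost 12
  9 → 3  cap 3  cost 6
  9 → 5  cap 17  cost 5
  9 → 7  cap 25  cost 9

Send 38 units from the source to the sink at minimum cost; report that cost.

shortest-cost path #1: 6→2→8→4 push 2 @ unit cost 12 (adds 24)
shortest-cost path #2: 6→3→2→8→4 push 6 @ unit cost 17 (adds 102)
shortest-cost path #3: 6→3→0→4 push 2 @ unit cost 18 (adds 36)
shortest-cost path #4: 6→0→4 push 7 @ unit cost 22 (adds 154)
shortest-cost path #5: 6→9→5→4 push 14 @ unit cost 24 (adds 336)
shortest-cost path #6: 6→9→5→2→8→4 push 3 @ unit cost 25 (adds 75)
shortest-cost path #7: 6→9→0→4 push 4 @ unit cost 29 (adds 116)
total cost = 843

Minimum cost for 38 units: 843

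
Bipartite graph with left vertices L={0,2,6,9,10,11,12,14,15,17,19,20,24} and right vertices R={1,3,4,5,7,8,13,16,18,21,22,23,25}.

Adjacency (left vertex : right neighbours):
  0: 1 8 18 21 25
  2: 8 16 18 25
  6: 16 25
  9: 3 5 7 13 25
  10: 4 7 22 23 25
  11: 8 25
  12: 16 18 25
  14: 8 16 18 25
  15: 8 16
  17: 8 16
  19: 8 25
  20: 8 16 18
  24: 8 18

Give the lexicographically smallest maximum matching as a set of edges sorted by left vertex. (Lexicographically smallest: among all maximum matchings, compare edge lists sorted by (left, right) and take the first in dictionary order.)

Lex-smallest maximum matching: {(0,1), (2,8), (6,16), (9,3), (10,4), (11,25), (12,18)}

|M| = 7 (so the lex-smallest maximum matching has 7 edges)
process left vertices in ascending order; for each, take the smallest-labelled available neighbour that still permits 7 edges overall, or leave it unmatched if none does
lex-smallest matching: {0-1, 2-8, 6-16, 9-3, 10-4, 11-25, 12-18}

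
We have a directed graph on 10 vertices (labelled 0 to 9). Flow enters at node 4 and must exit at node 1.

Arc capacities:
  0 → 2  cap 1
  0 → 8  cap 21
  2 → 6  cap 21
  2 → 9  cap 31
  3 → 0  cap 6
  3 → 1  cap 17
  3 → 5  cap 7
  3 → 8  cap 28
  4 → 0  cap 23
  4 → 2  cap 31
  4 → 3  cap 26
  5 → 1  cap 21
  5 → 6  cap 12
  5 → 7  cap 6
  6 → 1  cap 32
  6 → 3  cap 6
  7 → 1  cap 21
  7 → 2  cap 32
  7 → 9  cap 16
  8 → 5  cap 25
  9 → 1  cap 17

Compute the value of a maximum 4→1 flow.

Maximum flow value: 79

augment #1: 4→3→1 bottleneck 17, total now 17
augment #2: 4→2→6→1 bottleneck 21, total now 38
augment #3: 4→2→9→1 bottleneck 10, total now 48
augment #4: 4→3→5→1 bottleneck 7, total now 55
augment #5: 4→0→2→9→1 bottleneck 1, total now 56
augment #6: 4→0→8→5→1 bottleneck 14, total now 70
augment #7: 4→0→8→5→6→1 bottleneck 7, total now 77
augment #8: 4→3→8→5→6→1 bottleneck 2, total now 79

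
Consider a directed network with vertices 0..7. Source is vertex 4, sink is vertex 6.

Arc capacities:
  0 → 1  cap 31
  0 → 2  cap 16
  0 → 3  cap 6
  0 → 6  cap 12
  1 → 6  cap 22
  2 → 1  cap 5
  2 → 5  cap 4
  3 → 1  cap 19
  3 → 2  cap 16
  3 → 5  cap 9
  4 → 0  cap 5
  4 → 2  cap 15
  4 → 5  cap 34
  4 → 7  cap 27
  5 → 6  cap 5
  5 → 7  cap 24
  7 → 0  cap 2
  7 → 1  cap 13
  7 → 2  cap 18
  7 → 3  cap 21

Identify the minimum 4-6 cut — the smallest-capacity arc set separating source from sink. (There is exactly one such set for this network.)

augment #1: 4→0→6 push 5
augment #2: 4→5→6 push 5
augment #3: 4→2→1→6 push 5
augment #4: 4→7→0→6 push 2
augment #5: 4→7→1→6 push 13
augment #6: 4→7→3→1→6 push 4
max flow = 34; residual-reachable set from 4 gives S-side
cut edges (S→T): {(1,6), (4,0), (5,6), (7,0)} total cap 34

Min-cut arcs: {(1,6), (4,0), (5,6), (7,0)} (total capacity 34)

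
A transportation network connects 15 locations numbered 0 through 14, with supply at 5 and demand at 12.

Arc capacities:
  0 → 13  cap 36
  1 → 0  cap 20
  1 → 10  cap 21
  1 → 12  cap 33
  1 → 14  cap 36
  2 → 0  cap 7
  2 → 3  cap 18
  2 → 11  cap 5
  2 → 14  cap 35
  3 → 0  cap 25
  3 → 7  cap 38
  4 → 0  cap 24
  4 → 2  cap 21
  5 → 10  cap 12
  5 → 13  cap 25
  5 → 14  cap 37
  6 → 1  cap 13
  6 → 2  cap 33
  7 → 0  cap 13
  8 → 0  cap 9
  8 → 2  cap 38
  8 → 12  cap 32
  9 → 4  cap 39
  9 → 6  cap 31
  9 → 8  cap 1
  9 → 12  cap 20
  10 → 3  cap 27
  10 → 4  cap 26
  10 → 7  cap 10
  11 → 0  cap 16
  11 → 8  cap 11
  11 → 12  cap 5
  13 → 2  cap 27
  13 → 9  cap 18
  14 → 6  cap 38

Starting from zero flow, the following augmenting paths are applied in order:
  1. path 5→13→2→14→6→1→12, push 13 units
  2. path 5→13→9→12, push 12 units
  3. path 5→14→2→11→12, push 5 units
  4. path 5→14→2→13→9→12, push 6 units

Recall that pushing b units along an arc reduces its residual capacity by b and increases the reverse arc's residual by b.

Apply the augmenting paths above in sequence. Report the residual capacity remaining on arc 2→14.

after path 1 (5→13→2→14→6→1→12, push 13): res(2,14)=22
after path 2 (5→13→9→12, push 12): res(2,14)=22
after path 3 (5→14→2→11→12, push 5): res(2,14)=27
after path 4 (5→14→2→13→9→12, push 6): res(2,14)=33

Residual capacity of (2,14): 33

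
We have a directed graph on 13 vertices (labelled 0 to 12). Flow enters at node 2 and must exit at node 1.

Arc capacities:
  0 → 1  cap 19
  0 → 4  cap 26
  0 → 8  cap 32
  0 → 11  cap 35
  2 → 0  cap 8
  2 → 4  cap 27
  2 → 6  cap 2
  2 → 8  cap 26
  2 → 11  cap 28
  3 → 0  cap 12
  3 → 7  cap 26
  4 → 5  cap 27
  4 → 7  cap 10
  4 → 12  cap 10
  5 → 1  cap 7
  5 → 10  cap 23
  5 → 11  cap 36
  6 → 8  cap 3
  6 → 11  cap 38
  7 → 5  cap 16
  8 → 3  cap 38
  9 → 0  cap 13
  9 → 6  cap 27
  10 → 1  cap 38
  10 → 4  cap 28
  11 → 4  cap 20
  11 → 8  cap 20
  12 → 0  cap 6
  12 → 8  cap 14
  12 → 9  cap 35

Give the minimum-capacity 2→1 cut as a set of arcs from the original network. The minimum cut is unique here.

Min-cut arcs: {(0,1), (5,1), (5,10)} (total capacity 49)

augment #1: 2→0→1 push 8
augment #2: 2→4→5→1 push 7
augment #3: 2→4→5→10→1 push 20
augment #4: 2→8→3→0→1 push 11
augment #5: 2→8→3→7→5→10→1 push 3
max flow = 49; residual-reachable set from 2 gives S-side
cut edges (S→T): {(0,1), (5,1), (5,10)} total cap 49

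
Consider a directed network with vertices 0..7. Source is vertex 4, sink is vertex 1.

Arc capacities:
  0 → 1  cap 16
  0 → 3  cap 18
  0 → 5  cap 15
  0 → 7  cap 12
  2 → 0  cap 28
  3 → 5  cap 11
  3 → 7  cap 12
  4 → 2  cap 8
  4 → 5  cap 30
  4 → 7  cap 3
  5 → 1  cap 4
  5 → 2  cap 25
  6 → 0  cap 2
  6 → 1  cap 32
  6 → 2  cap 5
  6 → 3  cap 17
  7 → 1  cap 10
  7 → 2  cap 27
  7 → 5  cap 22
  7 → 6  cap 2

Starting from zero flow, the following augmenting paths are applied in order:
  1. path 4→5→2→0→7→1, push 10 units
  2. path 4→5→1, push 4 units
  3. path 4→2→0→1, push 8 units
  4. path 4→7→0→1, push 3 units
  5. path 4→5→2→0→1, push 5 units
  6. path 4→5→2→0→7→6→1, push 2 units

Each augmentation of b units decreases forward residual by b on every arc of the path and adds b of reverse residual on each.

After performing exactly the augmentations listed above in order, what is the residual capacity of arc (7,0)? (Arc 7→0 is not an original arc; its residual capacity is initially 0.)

Residual capacity of (7,0): 9

after path 1 (4→5→2→0→7→1, push 10): res(7,0)=10
after path 2 (4→5→1, push 4): res(7,0)=10
after path 3 (4→2→0→1, push 8): res(7,0)=10
after path 4 (4→7→0→1, push 3): res(7,0)=7
after path 5 (4→5→2→0→1, push 5): res(7,0)=7
after path 6 (4→5→2→0→7→6→1, push 2): res(7,0)=9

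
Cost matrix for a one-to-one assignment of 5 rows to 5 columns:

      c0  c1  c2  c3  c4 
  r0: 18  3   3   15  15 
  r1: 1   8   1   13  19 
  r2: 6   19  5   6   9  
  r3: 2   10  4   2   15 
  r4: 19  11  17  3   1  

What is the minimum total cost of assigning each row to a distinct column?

Minimum assignment cost: 12

optimal assignment: row0→col1 (cost 3), row1→col0 (cost 1), row2→col2 (cost 5), row3→col3 (cost 2), row4→col4 (cost 1)
total = 3 + 1 + 5 + 2 + 1 = 12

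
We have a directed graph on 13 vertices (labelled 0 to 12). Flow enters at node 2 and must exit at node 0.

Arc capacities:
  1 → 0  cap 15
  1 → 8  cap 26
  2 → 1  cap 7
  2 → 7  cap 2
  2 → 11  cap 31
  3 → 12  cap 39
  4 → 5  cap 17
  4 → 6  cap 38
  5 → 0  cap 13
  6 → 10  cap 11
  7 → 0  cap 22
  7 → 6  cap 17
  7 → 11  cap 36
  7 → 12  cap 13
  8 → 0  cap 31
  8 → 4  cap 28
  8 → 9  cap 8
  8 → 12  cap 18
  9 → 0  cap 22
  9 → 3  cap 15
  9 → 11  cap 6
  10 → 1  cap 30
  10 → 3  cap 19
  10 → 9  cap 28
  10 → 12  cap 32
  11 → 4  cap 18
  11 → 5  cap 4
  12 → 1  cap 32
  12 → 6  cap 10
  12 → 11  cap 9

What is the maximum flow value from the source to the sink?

Maximum flow value: 31

augment #1: 2→1→0 bottleneck 7, total now 7
augment #2: 2→7→0 bottleneck 2, total now 9
augment #3: 2→11→5→0 bottleneck 4, total now 13
augment #4: 2→11→4→5→0 bottleneck 9, total now 22
augment #5: 2→11→4→6→10→1→0 bottleneck 8, total now 30
augment #6: 2→11→4→6→10→9→0 bottleneck 1, total now 31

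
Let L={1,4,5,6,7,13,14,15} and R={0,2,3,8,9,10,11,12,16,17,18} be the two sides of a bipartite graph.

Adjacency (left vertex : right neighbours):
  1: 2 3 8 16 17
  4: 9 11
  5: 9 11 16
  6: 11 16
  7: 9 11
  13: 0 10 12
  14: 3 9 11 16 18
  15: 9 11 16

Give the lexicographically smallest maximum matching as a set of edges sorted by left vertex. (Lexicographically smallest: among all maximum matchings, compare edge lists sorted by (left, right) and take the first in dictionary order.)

|M| = 6 (so the lex-smallest maximum matching has 6 edges)
process left vertices in ascending order; for each, take the smallest-labelled available neighbour that still permits 6 edges overall, or leave it unmatched if none does
lex-smallest matching: {1-2, 4-9, 5-11, 6-16, 13-0, 14-3}

Lex-smallest maximum matching: {(1,2), (4,9), (5,11), (6,16), (13,0), (14,3)}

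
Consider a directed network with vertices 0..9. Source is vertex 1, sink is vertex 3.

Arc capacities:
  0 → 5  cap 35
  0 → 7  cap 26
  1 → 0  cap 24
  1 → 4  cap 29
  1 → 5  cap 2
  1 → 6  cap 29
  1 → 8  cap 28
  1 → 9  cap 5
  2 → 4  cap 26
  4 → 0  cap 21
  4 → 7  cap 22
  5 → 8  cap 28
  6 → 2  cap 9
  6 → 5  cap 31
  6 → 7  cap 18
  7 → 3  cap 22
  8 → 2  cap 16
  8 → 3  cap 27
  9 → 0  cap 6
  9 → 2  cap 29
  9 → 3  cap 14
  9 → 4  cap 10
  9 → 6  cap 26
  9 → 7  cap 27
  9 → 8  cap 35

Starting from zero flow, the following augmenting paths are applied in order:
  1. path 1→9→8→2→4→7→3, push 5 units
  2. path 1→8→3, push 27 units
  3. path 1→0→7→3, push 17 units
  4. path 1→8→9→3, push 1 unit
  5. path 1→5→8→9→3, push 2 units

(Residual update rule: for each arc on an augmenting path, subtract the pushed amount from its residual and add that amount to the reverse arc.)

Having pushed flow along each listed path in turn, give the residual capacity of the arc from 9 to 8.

Residual capacity of (9,8): 33

after path 1 (1→9→8→2→4→7→3, push 5): res(9,8)=30
after path 2 (1→8→3, push 27): res(9,8)=30
after path 3 (1→0→7→3, push 17): res(9,8)=30
after path 4 (1→8→9→3, push 1): res(9,8)=31
after path 5 (1→5→8→9→3, push 2): res(9,8)=33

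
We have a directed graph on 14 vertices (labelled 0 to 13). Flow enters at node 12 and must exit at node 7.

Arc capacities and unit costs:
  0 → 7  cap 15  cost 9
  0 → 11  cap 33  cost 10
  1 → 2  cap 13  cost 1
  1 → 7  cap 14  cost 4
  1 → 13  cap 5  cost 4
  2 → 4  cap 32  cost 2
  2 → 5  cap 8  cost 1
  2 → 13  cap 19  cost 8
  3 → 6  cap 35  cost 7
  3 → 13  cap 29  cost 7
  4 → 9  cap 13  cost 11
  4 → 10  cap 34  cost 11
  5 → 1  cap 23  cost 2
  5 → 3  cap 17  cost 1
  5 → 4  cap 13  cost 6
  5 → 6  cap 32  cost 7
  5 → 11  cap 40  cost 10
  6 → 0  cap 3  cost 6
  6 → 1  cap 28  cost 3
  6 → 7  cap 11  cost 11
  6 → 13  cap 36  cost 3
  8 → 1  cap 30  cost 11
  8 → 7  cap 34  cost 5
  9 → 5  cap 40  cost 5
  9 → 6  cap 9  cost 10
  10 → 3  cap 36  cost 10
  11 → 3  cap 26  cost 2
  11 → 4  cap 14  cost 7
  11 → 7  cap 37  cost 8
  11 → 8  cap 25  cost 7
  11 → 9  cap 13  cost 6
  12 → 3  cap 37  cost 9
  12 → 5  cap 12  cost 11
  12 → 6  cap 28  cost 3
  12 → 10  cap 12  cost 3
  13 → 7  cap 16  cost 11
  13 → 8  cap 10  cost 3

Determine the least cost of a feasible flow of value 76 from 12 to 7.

Minimum cost for 76 units: 1792

shortest-cost path #1: 12→6→1→7 push 14 @ unit cost 10 (adds 140)
shortest-cost path #2: 12→6→7 push 11 @ unit cost 14 (adds 154)
shortest-cost path #3: 12→6→13→8→7 push 3 @ unit cost 14 (adds 42)
shortest-cost path #4: 12→5→1→6→13→8→7 push 7 @ unit cost 21 (adds 147)
shortest-cost path #5: 12→5→1→6→13→7 push 5 @ unit cost 24 (adds 120)
shortest-cost path #6: 12→3→13→7 push 11 @ unit cost 27 (adds 297)
shortest-cost path #7: 12→3→13→6→0→7 push 3 @ unit cost 28 (adds 84)
shortest-cost path #8: 12→3→13→6→1→5→11→7 push 12 @ unit cost 32 (adds 384)
shortest-cost path #9: 12→3→6→1→2→5→11→7 push 8 @ unit cost 39 (adds 312)
shortest-cost path #10: 12→3→6→1→2→4→9→5→11→7 push 2 @ unit cost 56 (adds 112)
total cost = 1792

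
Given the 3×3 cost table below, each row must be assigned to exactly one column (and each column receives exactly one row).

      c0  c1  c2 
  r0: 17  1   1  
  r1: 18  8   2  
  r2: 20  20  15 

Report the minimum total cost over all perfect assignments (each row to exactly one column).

Minimum assignment cost: 23

optimal assignment: row0→col1 (cost 1), row1→col2 (cost 2), row2→col0 (cost 20)
total = 1 + 2 + 20 = 23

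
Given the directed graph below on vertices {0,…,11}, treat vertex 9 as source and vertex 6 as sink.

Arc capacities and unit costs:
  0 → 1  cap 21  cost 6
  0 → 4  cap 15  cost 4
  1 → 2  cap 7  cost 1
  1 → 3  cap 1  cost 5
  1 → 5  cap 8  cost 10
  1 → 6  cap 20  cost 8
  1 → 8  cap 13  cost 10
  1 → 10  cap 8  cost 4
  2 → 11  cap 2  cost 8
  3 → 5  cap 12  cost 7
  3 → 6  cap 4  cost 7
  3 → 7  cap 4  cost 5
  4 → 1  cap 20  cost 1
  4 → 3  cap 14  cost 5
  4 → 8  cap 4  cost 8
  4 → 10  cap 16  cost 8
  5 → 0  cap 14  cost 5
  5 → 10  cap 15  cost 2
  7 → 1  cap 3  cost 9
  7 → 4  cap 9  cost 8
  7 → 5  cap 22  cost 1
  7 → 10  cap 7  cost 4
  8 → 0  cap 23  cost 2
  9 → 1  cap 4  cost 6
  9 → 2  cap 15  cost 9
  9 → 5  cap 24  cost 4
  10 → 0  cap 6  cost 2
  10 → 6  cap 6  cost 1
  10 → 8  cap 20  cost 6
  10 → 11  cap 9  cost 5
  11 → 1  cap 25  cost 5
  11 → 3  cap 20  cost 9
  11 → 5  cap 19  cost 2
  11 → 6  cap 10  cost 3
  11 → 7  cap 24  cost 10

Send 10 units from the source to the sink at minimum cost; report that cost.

Minimum cost for 10 units: 98

shortest-cost path #1: 9→5→10→6 push 6 @ unit cost 7 (adds 42)
shortest-cost path #2: 9→1→6 push 4 @ unit cost 14 (adds 56)
total cost = 98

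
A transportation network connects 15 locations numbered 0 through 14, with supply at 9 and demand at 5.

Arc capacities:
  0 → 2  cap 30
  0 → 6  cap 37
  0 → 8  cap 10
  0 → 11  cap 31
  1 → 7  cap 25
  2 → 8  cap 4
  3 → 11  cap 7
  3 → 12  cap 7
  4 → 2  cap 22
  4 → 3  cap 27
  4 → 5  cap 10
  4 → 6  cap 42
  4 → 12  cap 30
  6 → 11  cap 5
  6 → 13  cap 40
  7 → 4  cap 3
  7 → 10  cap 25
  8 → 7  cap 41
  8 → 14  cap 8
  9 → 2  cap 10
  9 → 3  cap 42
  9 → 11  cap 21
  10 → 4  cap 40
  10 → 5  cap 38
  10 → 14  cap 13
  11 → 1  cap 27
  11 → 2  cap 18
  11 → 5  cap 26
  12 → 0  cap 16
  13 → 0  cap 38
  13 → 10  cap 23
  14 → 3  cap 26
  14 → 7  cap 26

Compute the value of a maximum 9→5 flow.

Maximum flow value: 39

augment #1: 9→11→5 bottleneck 21, total now 21
augment #2: 9→3→11→5 bottleneck 5, total now 26
augment #3: 9→2→8→7→4→5 bottleneck 3, total now 29
augment #4: 9→2→8→7→10→5 bottleneck 1, total now 30
augment #5: 9→3→11→1→7→10→5 bottleneck 2, total now 32
augment #6: 9→3→12→0→6→13→10→5 bottleneck 7, total now 39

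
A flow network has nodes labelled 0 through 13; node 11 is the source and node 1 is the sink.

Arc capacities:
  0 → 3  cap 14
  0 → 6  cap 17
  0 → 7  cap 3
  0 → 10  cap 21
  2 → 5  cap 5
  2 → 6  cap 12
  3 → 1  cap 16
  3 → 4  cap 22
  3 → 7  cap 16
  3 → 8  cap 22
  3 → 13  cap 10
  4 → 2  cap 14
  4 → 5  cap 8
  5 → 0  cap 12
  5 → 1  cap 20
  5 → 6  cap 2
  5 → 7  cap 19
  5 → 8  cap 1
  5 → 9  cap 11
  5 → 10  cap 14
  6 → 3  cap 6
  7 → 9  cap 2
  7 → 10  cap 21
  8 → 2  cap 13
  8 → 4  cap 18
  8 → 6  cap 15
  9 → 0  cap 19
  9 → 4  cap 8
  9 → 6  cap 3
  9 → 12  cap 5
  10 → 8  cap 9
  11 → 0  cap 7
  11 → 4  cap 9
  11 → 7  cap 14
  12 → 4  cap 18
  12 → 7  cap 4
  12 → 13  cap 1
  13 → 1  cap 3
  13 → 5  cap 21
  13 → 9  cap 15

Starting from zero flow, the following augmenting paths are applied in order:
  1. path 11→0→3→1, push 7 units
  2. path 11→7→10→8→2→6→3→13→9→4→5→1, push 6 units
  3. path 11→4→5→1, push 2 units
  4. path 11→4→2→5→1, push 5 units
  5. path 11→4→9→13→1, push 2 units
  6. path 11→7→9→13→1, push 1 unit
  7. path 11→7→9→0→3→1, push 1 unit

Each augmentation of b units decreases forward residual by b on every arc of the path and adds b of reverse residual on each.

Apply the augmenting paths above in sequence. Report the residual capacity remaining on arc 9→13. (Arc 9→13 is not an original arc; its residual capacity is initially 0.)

Residual capacity of (9,13): 3

after path 1 (11→0→3→1, push 7): res(9,13)=0
after path 2 (11→7→10→8→2→6→3→13→9→4→5→1, push 6): res(9,13)=6
after path 3 (11→4→5→1, push 2): res(9,13)=6
after path 4 (11→4→2→5→1, push 5): res(9,13)=6
after path 5 (11→4→9→13→1, push 2): res(9,13)=4
after path 6 (11→7→9→13→1, push 1): res(9,13)=3
after path 7 (11→7→9→0→3→1, push 1): res(9,13)=3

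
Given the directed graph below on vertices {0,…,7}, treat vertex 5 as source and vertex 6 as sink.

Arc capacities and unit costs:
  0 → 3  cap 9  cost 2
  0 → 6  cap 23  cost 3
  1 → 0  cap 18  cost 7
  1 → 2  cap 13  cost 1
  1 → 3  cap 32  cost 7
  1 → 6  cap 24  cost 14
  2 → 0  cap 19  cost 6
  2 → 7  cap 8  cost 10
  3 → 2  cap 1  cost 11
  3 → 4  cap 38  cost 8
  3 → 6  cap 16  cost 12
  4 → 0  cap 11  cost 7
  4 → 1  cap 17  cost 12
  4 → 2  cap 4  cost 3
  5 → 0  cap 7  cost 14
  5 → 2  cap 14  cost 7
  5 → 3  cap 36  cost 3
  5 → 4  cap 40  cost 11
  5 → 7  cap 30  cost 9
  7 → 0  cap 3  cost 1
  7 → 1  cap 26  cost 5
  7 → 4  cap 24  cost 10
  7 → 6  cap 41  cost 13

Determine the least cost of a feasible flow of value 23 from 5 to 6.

Minimum cost for 23 units: 343

shortest-cost path #1: 5→7→0→6 push 3 @ unit cost 13 (adds 39)
shortest-cost path #2: 5→3→6 push 16 @ unit cost 15 (adds 240)
shortest-cost path #3: 5→2→0→6 push 4 @ unit cost 16 (adds 64)
total cost = 343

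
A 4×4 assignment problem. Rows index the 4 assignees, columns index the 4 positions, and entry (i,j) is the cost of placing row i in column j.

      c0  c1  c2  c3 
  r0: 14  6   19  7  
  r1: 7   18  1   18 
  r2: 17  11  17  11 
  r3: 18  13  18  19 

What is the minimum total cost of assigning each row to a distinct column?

Minimum assignment cost: 36

optimal assignment: row0→col1 (cost 6), row1→col2 (cost 1), row2→col3 (cost 11), row3→col0 (cost 18)
total = 6 + 1 + 11 + 18 = 36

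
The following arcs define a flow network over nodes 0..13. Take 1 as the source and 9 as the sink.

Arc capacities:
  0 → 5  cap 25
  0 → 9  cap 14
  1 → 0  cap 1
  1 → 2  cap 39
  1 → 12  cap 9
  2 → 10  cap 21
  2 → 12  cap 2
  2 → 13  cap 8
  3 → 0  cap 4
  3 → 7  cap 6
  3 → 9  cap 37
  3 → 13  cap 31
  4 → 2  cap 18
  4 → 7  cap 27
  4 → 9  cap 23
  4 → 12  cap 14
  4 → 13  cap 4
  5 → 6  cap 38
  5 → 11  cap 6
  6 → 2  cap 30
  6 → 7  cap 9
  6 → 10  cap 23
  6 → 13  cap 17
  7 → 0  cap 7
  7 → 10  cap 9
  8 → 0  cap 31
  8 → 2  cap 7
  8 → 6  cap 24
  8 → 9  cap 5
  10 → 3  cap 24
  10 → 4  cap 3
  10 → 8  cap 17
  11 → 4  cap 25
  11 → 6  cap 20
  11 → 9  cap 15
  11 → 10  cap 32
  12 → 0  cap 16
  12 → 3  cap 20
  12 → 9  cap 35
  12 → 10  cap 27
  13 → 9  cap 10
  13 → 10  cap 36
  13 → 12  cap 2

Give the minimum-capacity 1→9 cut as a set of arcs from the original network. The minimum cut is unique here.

Min-cut arcs: {(1,0), (1,12), (2,10), (2,12), (2,13)} (total capacity 41)

augment #1: 1→0→9 push 1
augment #2: 1→12→9 push 9
augment #3: 1→2→12→9 push 2
augment #4: 1→2→13→9 push 8
augment #5: 1→2→10→3→9 push 21
max flow = 41; residual-reachable set from 1 gives S-side
cut edges (S→T): {(1,0), (1,12), (2,10), (2,12), (2,13)} total cap 41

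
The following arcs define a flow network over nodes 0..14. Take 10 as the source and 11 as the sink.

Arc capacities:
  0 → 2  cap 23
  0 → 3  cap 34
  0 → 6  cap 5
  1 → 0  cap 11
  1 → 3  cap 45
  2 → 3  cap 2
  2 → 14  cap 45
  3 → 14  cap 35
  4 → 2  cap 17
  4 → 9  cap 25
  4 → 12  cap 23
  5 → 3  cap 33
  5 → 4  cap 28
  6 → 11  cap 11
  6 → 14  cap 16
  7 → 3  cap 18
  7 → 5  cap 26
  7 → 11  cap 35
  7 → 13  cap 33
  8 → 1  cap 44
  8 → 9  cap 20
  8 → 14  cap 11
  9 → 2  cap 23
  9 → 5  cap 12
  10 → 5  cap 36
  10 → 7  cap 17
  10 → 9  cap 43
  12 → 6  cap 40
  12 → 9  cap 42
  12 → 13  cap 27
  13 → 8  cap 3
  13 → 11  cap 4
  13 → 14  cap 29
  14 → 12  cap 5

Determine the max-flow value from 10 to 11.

augment #1: 10→7→11 bottleneck 17, total now 17
augment #2: 10→5→4→12→6→11 bottleneck 11, total now 28
augment #3: 10→5→4→12→13→11 bottleneck 4, total now 32

Maximum flow value: 32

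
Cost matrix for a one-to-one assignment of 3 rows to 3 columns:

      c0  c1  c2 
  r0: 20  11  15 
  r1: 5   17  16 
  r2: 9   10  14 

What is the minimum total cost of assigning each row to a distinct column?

one of 2 optimal assignments: row0→col1 (cost 11), row1→col0 (cost 5), row2→col2 (cost 14)
total = 11 + 5 + 14 = 30

Minimum assignment cost: 30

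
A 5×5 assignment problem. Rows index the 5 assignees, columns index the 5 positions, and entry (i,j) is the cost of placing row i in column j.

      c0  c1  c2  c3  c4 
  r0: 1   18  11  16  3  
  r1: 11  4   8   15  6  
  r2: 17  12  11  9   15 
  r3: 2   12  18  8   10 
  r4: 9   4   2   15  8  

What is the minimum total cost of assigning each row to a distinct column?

optimal assignment: row0→col4 (cost 3), row1→col1 (cost 4), row2→col3 (cost 9), row3→col0 (cost 2), row4→col2 (cost 2)
total = 3 + 4 + 9 + 2 + 2 = 20

Minimum assignment cost: 20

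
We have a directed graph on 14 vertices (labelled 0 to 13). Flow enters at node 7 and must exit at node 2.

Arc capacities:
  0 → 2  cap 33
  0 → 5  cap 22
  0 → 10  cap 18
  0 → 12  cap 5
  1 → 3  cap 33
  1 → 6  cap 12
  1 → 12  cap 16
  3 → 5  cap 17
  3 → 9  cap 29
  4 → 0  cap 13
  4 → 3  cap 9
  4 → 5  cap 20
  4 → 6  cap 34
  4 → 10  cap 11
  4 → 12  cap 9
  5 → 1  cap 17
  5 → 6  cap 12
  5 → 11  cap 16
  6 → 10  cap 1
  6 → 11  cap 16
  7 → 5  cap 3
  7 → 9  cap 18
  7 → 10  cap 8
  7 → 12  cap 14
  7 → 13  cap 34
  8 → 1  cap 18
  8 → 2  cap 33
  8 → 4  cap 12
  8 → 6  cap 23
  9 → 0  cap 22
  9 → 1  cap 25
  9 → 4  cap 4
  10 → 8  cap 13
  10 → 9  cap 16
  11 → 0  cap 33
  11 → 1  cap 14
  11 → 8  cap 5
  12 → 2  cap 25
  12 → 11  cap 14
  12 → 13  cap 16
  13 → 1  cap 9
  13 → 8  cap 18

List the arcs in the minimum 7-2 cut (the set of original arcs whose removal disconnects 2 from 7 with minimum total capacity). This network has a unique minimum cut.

augment #1: 7→12→2 push 14
augment #2: 7→9→0→2 push 18
augment #3: 7→10→8→2 push 8
augment #4: 7→13→8→2 push 18
augment #5: 7→5→1→12→2 push 3
augment #6: 7→13→1→12→2 push 8
augment #7: 7→13→1→3→9→0→2 push 1
max flow = 70; residual-reachable set from 7 gives S-side
cut edges (S→T): {(7,5), (7,9), (7,10), (7,12), (13,1), (13,8)} total cap 70

Min-cut arcs: {(7,5), (7,9), (7,10), (7,12), (13,1), (13,8)} (total capacity 70)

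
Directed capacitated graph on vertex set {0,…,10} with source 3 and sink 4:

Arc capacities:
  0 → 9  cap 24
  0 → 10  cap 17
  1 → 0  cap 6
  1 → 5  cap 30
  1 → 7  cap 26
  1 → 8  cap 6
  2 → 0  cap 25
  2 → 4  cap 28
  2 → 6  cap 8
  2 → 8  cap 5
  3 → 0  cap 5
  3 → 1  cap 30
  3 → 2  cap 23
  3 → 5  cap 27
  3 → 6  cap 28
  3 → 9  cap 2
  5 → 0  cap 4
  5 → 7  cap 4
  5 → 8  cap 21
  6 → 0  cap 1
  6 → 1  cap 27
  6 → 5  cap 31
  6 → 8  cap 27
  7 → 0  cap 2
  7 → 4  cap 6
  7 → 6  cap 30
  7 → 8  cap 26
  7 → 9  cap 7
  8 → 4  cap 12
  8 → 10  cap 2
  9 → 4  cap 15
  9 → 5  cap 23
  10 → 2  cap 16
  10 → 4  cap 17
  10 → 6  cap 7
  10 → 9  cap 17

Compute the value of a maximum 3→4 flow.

Maximum flow value: 70

augment #1: 3→2→4 bottleneck 23, total now 23
augment #2: 3→9→4 bottleneck 2, total now 25
augment #3: 3→0→9→4 bottleneck 5, total now 30
augment #4: 3→1→7→4 bottleneck 6, total now 36
augment #5: 3→1→8→4 bottleneck 6, total now 42
augment #6: 3→5→8→4 bottleneck 6, total now 48
augment #7: 3→1→0→9→4 bottleneck 6, total now 54
augment #8: 3→1→7→9→4 bottleneck 2, total now 56
augment #9: 3→5→0→10→4 bottleneck 4, total now 60
augment #10: 3→5→8→10→4 bottleneck 2, total now 62
augment #11: 3→6→0→10→4 bottleneck 1, total now 63
augment #12: 3→1→7→0→10→4 bottleneck 2, total now 65
augment #13: 3→1→7→9→0→10→4 bottleneck 5, total now 70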